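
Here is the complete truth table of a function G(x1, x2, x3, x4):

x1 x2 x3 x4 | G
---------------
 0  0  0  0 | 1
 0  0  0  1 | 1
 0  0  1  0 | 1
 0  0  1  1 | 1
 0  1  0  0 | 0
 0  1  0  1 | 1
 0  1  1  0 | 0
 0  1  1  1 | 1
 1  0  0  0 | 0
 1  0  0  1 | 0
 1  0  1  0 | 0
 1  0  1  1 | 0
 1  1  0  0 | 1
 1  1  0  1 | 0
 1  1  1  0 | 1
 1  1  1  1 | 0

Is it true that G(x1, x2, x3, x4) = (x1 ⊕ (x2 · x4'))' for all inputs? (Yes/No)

Test each input against both G and the formula:
  x1=0, x2=0, x3=0, x4=0: formula gives 1, G = 1 ✓
  x1=0, x2=0, x3=0, x4=1: formula gives 1, G = 1 ✓
  x1=0, x2=0, x3=1, x4=0: formula gives 1, G = 1 ✓
  x1=0, x2=0, x3=1, x4=1: formula gives 1, G = 1 ✓
  …and likewise for the remaining 12 rows.
All 16 rows match — the expression computes G exactly.

Yes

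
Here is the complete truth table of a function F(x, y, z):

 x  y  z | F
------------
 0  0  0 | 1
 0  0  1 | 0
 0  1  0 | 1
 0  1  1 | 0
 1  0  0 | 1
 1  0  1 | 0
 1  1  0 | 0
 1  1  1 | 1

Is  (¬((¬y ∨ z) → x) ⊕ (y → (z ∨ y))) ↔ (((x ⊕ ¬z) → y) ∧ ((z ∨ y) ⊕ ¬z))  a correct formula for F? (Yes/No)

No

Evaluate (¬((¬y ∨ z) → x) ⊕ (y → (z ∨ y))) ↔ (((x ⊕ ¬z) → y) ∧ ((z ∨ y) ⊕ ¬z)) on each row and compare to F:
  x=0, y=0, z=0: formula gives 1, F = 1 ✓
  x=0, y=0, z=1: formula gives 0, F = 0 ✓
  x=0, y=1, z=0: formula gives 0, but F = 1 ✗
Since they disagree at (0,1,0), the expression is not a correct formula for F.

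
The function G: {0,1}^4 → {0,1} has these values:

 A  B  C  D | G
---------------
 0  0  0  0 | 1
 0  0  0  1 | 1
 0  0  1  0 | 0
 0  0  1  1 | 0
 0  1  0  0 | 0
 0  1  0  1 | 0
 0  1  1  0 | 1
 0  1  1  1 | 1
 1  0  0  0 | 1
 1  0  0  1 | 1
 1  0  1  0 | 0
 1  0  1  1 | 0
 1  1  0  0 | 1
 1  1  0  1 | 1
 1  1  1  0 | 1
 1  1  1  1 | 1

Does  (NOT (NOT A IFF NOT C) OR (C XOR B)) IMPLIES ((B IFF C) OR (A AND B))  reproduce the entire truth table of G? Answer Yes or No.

Yes

Check the formula against G row by row:
  A=0, B=0, C=0, D=0: formula gives 1, G = 1 ✓
  A=0, B=0, C=0, D=1: formula gives 1, G = 1 ✓
  A=0, B=0, C=1, D=0: formula gives 0, G = 0 ✓
  A=0, B=0, C=1, D=1: formula gives 0, G = 0 ✓
  … (the remaining 12 rows also agree.)
No disagreement on any input; they are logically equivalent.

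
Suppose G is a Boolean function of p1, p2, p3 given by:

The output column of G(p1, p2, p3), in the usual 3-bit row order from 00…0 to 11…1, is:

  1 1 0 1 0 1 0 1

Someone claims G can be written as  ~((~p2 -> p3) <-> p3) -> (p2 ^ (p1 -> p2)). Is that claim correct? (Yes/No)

No

Test each input against both G and the formula:
  p1=0, p2=0, p3=0: formula gives 1, G = 1 ✓
  p1=0, p2=0, p3=1: formula gives 1, G = 1 ✓
  p1=0, p2=1, p3=0: formula gives 0, G = 0 ✓
  p1=0, p2=1, p3=1: formula gives 1, G = 1 ✓
  p1=1, p2=0, p3=0: formula gives 1, but G = 0 ✗
Since they disagree at (1,0,0), the expression is not a correct formula for G.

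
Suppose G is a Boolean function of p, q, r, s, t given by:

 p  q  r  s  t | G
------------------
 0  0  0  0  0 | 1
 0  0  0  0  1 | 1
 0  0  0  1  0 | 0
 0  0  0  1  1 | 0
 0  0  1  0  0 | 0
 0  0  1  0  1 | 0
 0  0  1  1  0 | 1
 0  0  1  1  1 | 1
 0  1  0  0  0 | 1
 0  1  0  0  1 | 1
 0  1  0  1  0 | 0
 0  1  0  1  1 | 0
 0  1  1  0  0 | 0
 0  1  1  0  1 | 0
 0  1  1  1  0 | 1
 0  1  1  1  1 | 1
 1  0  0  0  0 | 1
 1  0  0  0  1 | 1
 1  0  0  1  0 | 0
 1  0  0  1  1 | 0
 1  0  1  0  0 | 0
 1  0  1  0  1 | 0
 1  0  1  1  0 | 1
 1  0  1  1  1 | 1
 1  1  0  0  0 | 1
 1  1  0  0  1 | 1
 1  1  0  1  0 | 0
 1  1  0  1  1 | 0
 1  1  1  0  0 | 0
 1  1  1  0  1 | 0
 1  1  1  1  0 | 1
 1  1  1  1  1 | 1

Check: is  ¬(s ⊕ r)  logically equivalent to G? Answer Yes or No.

Check the formula against G row by row:
  p=0, q=0, r=0, s=0, t=0: formula gives 1, G = 1 ✓
  p=0, q=0, r=0, s=0, t=1: formula gives 1, G = 1 ✓
  p=0, q=0, r=0, s=1, t=0: formula gives 0, G = 0 ✓
  p=0, q=0, r=0, s=1, t=1: formula gives 0, G = 0 ✓
  … (the remaining 28 rows also agree.)
No disagreement on any input; they are logically equivalent.

Yes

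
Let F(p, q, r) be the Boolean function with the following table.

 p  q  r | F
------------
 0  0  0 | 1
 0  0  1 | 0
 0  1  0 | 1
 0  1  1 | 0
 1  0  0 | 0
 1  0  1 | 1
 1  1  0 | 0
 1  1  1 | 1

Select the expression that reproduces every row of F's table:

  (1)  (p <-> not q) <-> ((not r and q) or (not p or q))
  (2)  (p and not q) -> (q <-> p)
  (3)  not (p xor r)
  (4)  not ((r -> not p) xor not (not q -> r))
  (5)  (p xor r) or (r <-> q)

(1): at (0,0,0) it gives 0, but F = 1 — eliminated.
(2): at (0,0,1) it gives 1, but F = 0 — eliminated.
(4): at (0,1,0) it gives 0, but F = 1 — eliminated.
(5): at (0,0,1) it gives 1, but F = 0 — eliminated.
Only (3) survives; checking it on all 8 rows confirms it matches F.

3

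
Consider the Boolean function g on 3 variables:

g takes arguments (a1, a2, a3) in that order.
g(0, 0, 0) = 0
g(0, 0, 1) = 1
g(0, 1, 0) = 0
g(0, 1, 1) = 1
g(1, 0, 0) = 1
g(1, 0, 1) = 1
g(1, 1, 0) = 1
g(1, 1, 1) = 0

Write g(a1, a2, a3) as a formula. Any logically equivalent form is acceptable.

g(a1, a2, a3) = ~((((~a1 & ~a2) & ~a3) | ((~a1 & a2) & ~a3)) | ((a1 & a2) & a3))

The 0-rows are (0,0,0), (0,1,0), (1,1,1). Take each as a conjunction (¬a1·¬a2·¬a3, ¬a1·a2·¬a3, a1·a2·a3), form their disjunction, and complement — that gives a formula that is 1 everywhere g is.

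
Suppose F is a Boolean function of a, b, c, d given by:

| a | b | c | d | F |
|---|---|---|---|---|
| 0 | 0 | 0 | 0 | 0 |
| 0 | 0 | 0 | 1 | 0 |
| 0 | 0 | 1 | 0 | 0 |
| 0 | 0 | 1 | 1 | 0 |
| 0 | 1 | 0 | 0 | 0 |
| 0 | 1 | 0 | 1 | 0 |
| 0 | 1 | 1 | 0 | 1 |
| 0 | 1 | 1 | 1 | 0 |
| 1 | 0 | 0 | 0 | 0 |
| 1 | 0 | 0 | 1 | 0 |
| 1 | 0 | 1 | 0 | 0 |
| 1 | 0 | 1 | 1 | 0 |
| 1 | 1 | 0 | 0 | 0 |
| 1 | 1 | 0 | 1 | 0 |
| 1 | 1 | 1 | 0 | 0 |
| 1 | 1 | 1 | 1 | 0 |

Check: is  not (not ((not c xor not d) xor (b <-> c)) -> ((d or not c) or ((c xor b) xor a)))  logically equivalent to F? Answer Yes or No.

Test each input against both F and the formula:
  a=0, b=0, c=0, d=0: formula gives 0, F = 0 ✓
  a=0, b=0, c=0, d=1: formula gives 0, F = 0 ✓
  a=0, b=0, c=1, d=0: formula gives 0, F = 0 ✓
  a=0, b=0, c=1, d=1: formula gives 0, F = 0 ✓
  …and likewise for the remaining 12 rows.
No disagreement on any input; they are logically equivalent.

Yes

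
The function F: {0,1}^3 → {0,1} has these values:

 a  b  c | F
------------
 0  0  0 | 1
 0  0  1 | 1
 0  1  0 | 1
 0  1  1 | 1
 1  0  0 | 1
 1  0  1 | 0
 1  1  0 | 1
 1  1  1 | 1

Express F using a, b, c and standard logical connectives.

Only row (1,0,1) gives 0. So F is 1 everywhere except there — the complement of the minterm a·¬b·c.

F(a, b, c) = not ((a and not b) and c)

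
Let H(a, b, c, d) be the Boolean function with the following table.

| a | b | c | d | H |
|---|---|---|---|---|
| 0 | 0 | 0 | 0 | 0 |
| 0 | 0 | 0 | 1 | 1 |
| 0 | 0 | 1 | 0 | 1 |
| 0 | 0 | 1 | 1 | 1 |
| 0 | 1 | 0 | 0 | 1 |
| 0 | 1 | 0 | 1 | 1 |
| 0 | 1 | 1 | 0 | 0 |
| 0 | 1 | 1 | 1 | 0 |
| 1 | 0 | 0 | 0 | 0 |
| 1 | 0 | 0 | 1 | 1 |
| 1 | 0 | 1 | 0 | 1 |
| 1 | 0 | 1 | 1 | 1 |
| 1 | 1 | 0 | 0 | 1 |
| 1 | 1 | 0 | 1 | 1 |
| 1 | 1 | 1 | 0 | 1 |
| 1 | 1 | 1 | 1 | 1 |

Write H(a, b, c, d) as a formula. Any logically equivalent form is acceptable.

H(a, b, c, d) = ((((((a' · b') · c') · d') + (((a' · b) · c) · d')) + (((a' · b) · c) · d)) + (((a · b') · c') · d'))'

There are just 4 zero rows: (0,0,0,0), (0,1,1,0), (0,1,1,1), (1,0,0,0). Their minterms are ¬a·¬b·¬c·¬d, ¬a·b·c·¬d, ¬a·b·c·d, a·¬b·¬c·¬d; the OR of those covers precisely the 0-outputs, and negating it yields H.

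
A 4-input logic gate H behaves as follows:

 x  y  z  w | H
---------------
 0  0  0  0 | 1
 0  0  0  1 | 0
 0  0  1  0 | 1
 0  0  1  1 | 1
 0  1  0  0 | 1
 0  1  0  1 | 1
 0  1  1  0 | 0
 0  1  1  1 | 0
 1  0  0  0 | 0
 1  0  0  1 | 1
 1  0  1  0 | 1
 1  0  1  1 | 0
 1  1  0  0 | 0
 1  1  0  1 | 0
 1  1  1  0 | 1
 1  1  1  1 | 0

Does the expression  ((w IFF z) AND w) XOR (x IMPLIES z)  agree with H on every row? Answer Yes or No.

Check the formula against H row by row:
  x=0, y=0, z=0, w=0: formula gives 1, H = 1 ✓
  x=0, y=0, z=0, w=1: formula gives 1, but H = 0 ✗
Row (0,0,0,1) is a counterexample, so the formula is not equivalent to H.

No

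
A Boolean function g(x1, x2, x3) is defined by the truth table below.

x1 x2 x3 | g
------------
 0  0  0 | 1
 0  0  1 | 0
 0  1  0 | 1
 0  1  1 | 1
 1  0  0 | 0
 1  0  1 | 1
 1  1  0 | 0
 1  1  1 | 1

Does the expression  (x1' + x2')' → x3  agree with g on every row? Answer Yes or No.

No

Check the formula against g row by row:
  x1=0, x2=0, x3=0: formula gives 1, g = 1 ✓
  x1=0, x2=0, x3=1: formula gives 1, but g = 0 ✗
Since they disagree at (0,0,1), the expression is not a correct formula for g.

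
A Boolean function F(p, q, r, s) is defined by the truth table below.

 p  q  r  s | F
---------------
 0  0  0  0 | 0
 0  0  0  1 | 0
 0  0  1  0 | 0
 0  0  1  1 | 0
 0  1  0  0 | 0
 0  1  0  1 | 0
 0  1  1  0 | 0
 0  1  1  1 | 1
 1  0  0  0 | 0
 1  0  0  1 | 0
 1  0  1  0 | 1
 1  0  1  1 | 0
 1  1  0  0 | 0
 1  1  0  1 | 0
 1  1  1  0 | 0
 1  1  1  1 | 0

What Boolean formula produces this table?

F=1 on 2 inputs: (0,1,1,1), (1,0,1,0). Reading each as a conjunction of literals (¬p·q·r·s, p·¬q·r·¬s) and taking the OR gives the canonical DNF.

F(p, q, r, s) = (((¬p ∧ q) ∧ r) ∧ s) ∨ (((p ∧ ¬q) ∧ r) ∧ ¬s)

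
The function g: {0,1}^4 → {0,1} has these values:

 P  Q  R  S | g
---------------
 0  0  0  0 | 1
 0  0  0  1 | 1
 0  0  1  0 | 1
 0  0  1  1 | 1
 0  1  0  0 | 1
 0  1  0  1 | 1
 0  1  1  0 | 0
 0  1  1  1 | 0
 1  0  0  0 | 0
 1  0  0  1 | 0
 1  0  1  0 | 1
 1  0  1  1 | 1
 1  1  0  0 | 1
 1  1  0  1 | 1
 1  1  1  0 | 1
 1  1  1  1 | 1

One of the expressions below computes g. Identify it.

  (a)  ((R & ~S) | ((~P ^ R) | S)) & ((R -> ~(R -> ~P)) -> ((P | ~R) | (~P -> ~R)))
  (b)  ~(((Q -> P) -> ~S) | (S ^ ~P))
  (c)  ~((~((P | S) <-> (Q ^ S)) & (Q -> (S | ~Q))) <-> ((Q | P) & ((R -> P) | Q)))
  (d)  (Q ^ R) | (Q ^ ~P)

(a) fails at (0,1,1,0): the formula yields 1, g is 0.
(b) fails at (0,0,0,0): the formula yields 0, g is 1.
(c) fails at (0,0,0,0): the formula yields 0, g is 1.
That leaves (d). Evaluating it on every row reproduces the table of g exactly.

d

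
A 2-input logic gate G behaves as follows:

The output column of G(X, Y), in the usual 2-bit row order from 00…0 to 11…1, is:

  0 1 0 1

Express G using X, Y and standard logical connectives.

The output simply equals Y.

G(X, Y) = Y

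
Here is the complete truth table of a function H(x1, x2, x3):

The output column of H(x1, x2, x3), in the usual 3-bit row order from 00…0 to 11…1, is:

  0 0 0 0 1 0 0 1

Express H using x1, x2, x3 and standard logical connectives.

H(x1, x2, x3) = ((x1 AND NOT x2) AND NOT x3) OR ((x1 AND x2) AND x3)

H=1 on 2 inputs: (1,0,0), (1,1,1). Reading each as a conjunction of literals (x1·¬x2·¬x3, x1·x2·x3) and taking the OR gives the canonical DNF.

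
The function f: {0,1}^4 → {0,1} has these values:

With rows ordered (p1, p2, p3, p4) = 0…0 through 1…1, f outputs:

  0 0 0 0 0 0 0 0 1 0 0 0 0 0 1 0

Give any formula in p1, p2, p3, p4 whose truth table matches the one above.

f(p1, p2, p3, p4) = (((p1 · p2') · p3') · p4') + (((p1 · p2) · p3) · p4')

f=1 on 2 inputs: (1,0,0,0), (1,1,1,0). Reading each as a conjunction of literals (p1·¬p2·¬p3·¬p4, p1·p2·p3·¬p4) and taking the OR gives the canonical DNF.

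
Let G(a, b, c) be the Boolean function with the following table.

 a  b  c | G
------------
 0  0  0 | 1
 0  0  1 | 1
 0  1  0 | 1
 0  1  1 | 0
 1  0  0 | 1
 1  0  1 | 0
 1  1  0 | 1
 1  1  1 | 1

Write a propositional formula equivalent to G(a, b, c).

G is 0 on only 2 rows — (0,1,1), (1,0,1). Writing each as a minterm (¬a·b·c, a·¬b·c) and OR-ing them characterizes exactly where G=0, so G is the negation of that disjunction.

G(a, b, c) = ~(((~a & b) & c) | ((a & ~b) & c))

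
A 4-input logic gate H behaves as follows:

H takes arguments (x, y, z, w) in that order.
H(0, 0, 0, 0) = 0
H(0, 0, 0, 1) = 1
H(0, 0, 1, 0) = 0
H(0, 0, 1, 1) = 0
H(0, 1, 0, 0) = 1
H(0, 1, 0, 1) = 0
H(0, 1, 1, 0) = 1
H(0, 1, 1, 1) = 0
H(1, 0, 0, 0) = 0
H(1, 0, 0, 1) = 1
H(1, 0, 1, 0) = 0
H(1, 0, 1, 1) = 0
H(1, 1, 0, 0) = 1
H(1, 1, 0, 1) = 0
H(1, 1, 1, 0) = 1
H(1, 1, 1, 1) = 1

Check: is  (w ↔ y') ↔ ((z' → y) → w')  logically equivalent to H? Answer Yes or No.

No

Check the formula against H row by row:
  x=0, y=0, z=0, w=0: formula gives 0, H = 0 ✓
  x=0, y=0, z=0, w=1: formula gives 1, H = 1 ✓
  x=0, y=0, z=1, w=0: formula gives 0, H = 0 ✓
  x=0, y=0, z=1, w=1: formula gives 0, H = 0 ✓
  …
  x=0, y=1, z=0, w=1: formula gives 1, but H = 0 ✗
Row (0,1,0,1) is a counterexample, so the formula is not equivalent to H.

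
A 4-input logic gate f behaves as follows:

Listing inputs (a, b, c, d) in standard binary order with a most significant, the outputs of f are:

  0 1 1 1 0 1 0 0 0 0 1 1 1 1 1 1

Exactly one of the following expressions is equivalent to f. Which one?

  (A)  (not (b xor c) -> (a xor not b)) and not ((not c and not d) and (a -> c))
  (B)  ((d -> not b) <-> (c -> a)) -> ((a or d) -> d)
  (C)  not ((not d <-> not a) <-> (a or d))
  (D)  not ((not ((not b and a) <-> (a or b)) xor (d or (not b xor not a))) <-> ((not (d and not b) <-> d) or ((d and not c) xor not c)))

A

(B) disagrees with f on (0,0,0,0) (formula → 1, table → 0); rule it out.
(C) disagrees with f on (0,0,0,0) (formula → 1, table → 0); rule it out.
(D) disagrees with f on (0,0,0,0) (formula → 1, table → 0); rule it out.
Only (A) survives; checking it on all 16 rows confirms it matches f.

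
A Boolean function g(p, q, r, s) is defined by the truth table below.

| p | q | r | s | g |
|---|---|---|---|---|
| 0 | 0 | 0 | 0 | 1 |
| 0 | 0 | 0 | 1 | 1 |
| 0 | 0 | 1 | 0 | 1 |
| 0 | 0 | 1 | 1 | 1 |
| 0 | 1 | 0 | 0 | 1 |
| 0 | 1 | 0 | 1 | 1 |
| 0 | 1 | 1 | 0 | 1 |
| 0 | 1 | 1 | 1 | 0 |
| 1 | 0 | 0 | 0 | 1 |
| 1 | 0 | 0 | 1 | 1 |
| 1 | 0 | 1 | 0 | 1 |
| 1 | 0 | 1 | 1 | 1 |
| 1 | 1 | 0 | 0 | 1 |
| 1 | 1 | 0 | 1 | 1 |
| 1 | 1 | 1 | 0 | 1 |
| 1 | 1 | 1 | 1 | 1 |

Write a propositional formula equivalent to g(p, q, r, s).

g(p, q, r, s) = not (((not p and q) and r) and s)

g is 0 on exactly one input, (0,1,1,1), whose minterm is ¬p·q·r·s. So g is the negation of that single conjunction.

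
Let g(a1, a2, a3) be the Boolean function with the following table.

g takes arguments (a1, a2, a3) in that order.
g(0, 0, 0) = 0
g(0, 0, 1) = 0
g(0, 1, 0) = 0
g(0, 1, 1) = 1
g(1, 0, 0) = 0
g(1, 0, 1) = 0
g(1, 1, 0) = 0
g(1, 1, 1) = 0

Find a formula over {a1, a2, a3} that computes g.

g(a1, a2, a3) = (¬a1 ∧ a2) ∧ a3

Only row (0,1,1) gives 1. That row's minterm ¬a1·a2·a3 is g directly.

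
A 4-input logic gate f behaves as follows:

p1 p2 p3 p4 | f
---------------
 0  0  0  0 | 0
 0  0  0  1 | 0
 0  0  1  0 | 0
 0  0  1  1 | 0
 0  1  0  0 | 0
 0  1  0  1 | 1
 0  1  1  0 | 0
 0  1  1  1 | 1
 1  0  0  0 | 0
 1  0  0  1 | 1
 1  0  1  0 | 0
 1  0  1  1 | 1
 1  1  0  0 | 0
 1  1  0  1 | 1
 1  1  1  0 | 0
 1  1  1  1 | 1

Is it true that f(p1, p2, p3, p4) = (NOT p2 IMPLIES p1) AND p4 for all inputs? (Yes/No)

Check the formula against f row by row:
  p1=0, p2=0, p3=0, p4=0: formula gives 0, f = 0 ✓
  p1=0, p2=0, p3=0, p4=1: formula gives 0, f = 0 ✓
  p1=0, p2=0, p3=1, p4=0: formula gives 0, f = 0 ✓
  p1=0, p2=0, p3=1, p4=1: formula gives 0, f = 0 ✓
  …and likewise for the remaining 12 rows.
Every row agrees, so the formula is equivalent.

Yes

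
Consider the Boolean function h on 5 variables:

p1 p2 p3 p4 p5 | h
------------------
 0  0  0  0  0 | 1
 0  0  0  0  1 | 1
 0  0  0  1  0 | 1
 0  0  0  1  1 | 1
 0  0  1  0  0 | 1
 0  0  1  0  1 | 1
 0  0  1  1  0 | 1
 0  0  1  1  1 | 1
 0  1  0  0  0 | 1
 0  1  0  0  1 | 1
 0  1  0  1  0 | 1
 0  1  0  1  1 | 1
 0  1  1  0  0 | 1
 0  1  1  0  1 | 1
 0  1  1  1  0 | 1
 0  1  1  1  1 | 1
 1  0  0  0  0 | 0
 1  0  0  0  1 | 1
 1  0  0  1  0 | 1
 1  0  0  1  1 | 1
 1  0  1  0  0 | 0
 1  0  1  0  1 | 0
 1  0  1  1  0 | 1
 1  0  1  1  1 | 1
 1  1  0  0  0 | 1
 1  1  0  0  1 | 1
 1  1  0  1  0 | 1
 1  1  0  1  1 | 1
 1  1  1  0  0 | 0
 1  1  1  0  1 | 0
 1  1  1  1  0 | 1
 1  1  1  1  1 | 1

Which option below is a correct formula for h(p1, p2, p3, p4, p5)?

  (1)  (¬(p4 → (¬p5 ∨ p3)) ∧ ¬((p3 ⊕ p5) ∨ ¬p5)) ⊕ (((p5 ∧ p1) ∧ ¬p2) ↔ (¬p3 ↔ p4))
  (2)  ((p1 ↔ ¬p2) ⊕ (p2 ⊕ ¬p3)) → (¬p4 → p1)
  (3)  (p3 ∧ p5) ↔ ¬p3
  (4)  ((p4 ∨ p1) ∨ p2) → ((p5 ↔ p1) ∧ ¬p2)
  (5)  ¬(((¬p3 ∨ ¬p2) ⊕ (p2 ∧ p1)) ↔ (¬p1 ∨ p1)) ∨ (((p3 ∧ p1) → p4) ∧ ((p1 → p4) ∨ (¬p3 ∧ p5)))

(1) fails at (0,0,0,1,0): the formula yields 0, h is 1.
(2) fails at (0,0,0,0,0): the formula yields 0, h is 1.
(3) fails at (0,0,0,0,0): the formula yields 0, h is 1.
(4) fails at (0,0,0,1,1): the formula yields 0, h is 1.
Only (5) survives; checking it on all 32 rows confirms it matches h.

5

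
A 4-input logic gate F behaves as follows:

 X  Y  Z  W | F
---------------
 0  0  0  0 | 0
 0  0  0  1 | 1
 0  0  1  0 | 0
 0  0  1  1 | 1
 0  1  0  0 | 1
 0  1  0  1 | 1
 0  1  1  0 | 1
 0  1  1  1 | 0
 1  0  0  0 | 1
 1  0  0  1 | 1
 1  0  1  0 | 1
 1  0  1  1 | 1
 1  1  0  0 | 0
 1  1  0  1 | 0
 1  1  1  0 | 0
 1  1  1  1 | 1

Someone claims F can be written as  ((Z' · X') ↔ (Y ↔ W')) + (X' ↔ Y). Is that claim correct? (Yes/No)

No

Check the formula against F row by row:
  X=0, Y=0, Z=0, W=0: formula gives 0, F = 0 ✓
  X=0, Y=0, Z=0, W=1: formula gives 1, F = 1 ✓
  X=0, Y=0, Z=1, W=0: formula gives 1, but F = 0 ✗
Since they disagree at (0,0,1,0), the expression is not a correct formula for F.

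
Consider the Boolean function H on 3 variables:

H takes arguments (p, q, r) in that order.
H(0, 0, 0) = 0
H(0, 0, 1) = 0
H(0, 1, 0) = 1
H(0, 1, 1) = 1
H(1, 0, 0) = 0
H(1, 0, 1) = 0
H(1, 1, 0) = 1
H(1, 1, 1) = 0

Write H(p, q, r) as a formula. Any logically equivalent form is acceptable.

H(p, q, r) = (((p' · q) · r') + ((p' · q) · r)) + ((p · q) · r')

H=1 on 3 inputs: (0,1,0), (0,1,1), (1,1,0). Reading each as a conjunction of literals (¬p·q·¬r, ¬p·q·r, p·q·¬r) and taking the OR gives the canonical DNF.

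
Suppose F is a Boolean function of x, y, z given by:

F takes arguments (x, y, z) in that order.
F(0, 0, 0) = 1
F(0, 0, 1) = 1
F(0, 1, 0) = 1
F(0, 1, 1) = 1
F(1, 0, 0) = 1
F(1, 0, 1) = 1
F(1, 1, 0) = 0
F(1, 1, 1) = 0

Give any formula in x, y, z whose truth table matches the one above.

F(x, y, z) = not (((x and y) and not z) or ((x and y) and z))

F is 0 on only 2 rows — (1,1,0), (1,1,1). Writing each as a minterm (x·y·¬z, x·y·z) and OR-ing them characterizes exactly where F=0, so F is the negation of that disjunction.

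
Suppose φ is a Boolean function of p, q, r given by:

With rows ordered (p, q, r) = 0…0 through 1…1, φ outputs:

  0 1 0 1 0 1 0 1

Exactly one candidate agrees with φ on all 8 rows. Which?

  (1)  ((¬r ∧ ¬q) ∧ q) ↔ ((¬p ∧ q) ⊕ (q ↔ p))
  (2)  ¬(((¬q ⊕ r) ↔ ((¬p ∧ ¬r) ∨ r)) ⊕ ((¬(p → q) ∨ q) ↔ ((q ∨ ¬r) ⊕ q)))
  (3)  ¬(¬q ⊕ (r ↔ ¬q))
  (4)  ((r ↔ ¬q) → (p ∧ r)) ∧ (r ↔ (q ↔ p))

3

(1): at (0,0,1) it gives 0, but φ = 1 — eliminated.
(2): at (0,0,1) it gives 0, but φ = 1 — eliminated.
(4): at (0,0,1) it gives 0, but φ = 1 — eliminated.
(3) is the remaining candidate, and it agrees with φ on all 8 inputs.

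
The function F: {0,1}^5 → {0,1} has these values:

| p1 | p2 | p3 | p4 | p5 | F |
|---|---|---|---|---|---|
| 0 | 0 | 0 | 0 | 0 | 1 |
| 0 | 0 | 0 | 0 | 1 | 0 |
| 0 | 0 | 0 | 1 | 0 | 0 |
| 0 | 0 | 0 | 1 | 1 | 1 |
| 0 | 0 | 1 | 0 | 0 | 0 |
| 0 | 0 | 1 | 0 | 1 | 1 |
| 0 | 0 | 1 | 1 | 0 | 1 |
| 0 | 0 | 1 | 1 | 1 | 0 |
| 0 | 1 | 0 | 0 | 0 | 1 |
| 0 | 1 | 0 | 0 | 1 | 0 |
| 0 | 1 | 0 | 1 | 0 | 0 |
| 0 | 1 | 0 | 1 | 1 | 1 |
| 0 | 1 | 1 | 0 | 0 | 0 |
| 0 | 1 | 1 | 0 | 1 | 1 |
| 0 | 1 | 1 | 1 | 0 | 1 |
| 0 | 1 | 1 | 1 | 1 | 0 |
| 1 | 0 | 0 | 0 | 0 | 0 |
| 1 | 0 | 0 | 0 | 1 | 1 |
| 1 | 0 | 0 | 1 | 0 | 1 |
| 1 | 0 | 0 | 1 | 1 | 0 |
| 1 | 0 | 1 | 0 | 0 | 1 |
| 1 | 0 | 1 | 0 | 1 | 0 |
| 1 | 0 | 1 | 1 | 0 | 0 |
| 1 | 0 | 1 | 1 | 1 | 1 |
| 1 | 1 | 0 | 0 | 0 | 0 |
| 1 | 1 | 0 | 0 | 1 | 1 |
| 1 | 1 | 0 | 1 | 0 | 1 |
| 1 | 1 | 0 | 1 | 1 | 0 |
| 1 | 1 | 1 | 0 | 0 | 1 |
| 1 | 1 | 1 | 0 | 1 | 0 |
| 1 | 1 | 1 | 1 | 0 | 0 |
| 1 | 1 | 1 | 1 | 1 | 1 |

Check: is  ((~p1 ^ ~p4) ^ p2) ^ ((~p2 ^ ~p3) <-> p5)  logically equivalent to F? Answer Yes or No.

Yes

Test each input against both F and the formula:
  p1=0, p2=0, p3=0, p4=0, p5=0: formula gives 1, F = 1 ✓
  p1=0, p2=0, p3=0, p4=0, p5=1: formula gives 0, F = 0 ✓
  p1=0, p2=0, p3=0, p4=1, p5=0: formula gives 0, F = 0 ✓
  p1=0, p2=0, p3=0, p4=1, p5=1: formula gives 1, F = 1 ✓
  … (the remaining 28 rows also agree.)
All 32 rows match — the expression computes F exactly.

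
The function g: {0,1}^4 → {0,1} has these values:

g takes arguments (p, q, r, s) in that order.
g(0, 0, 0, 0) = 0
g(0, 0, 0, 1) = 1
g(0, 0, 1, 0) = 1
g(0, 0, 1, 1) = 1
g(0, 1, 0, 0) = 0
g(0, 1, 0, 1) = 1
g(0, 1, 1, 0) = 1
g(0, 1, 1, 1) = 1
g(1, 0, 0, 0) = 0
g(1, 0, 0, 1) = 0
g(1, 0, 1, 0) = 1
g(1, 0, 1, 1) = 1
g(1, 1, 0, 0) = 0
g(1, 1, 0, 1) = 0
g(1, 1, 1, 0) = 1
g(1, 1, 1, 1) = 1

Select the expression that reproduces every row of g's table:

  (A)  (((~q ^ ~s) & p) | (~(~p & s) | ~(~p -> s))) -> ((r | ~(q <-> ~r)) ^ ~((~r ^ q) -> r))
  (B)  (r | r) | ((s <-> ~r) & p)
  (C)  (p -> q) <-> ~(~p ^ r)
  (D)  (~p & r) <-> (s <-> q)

(B): at (0,0,0,1) it gives 0, but g = 1 — eliminated.
(C): at (0,0,0,1) it gives 0, but g = 1 — eliminated.
(D): at (0,0,1,1) it gives 0, but g = 1 — eliminated.
That leaves (A). Evaluating it on every row reproduces the table of g exactly.

A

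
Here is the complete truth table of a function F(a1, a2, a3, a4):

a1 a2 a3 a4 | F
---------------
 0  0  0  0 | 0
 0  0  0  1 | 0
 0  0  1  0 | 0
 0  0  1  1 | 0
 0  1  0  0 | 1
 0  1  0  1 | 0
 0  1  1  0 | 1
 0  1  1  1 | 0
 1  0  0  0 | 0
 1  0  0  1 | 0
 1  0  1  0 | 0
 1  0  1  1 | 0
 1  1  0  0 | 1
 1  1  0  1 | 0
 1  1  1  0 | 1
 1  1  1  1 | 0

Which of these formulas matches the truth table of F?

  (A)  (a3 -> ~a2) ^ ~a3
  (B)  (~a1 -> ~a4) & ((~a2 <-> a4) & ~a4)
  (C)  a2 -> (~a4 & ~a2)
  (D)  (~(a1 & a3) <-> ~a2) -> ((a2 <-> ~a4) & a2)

B

(A) fails at (0,0,1,0): the formula yields 1, F is 0.
(C) fails at (0,0,0,0): the formula yields 1, F is 0.
(D) fails at (0,1,0,1): the formula yields 1, F is 0.
Only (B) survives; checking it on all 16 rows confirms it matches F.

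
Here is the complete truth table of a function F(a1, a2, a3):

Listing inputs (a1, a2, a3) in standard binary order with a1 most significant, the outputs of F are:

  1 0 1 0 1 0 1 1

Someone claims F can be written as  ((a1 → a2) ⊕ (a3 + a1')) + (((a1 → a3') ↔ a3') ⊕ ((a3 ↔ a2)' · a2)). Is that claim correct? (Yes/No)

Test each input against both F and the formula:
  a1=0, a2=0, a3=0: formula gives 1, F = 1 ✓
  a1=0, a2=0, a3=1: formula gives 0, F = 0 ✓
  a1=0, a2=1, a3=0: formula gives 0, but F = 1 ✗
A single disagreement suffices: at (0,1,0) they differ, so the formula does not compute F.

No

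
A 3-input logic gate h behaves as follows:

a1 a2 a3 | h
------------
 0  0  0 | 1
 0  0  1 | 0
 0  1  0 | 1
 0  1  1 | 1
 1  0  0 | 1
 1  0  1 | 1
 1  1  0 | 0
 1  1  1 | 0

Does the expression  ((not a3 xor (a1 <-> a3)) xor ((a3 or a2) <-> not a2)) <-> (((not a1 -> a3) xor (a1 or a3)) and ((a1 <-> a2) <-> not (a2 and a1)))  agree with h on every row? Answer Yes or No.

No

Check the formula against h row by row:
  a1=0, a2=0, a3=0: formula gives 1, h = 1 ✓
  a1=0, a2=0, a3=1: formula gives 0, h = 0 ✓
  a1=0, a2=1, a3=0: formula gives 1, h = 1 ✓
  a1=0, a2=1, a3=1: formula gives 1, h = 1 ✓
  a1=1, a2=0, a3=0: formula gives 0, but h = 1 ✗
Row (1,0,0) is a counterexample, so the formula is not equivalent to h.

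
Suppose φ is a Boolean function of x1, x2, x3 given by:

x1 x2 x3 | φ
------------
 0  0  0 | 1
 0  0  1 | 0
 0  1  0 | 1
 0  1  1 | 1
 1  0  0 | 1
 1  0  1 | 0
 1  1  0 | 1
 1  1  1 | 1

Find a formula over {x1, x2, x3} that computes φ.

φ(x1, x2, x3) = ~(((~x1 & ~x2) & x3) | ((x1 & ~x2) & x3))

The 0-rows are (0,0,1), (1,0,1). Take each as a conjunction (¬x1·¬x2·x3, x1·¬x2·x3), form their disjunction, and complement — that gives a formula that is 1 everywhere φ is.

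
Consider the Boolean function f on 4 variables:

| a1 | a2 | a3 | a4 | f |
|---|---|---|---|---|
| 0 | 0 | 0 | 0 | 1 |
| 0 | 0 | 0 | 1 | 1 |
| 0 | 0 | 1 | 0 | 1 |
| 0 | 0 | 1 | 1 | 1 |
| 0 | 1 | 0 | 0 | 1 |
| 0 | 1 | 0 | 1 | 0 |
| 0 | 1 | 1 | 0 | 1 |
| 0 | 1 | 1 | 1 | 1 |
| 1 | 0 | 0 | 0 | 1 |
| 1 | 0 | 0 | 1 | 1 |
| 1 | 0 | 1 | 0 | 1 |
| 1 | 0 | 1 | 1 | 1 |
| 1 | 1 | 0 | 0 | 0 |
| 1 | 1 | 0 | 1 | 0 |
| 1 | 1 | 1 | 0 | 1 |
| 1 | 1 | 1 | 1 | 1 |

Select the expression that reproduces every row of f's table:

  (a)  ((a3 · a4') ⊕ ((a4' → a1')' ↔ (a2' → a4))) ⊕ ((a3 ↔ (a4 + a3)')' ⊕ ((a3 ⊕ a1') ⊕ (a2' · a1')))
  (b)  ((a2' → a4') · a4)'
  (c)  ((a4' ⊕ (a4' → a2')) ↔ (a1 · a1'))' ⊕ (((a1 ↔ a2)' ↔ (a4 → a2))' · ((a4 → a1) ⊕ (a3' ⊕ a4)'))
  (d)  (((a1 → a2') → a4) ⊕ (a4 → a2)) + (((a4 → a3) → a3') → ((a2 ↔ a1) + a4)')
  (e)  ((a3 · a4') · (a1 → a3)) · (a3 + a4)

(a): at (0,0,0,0) it gives 0, but f = 1 — eliminated.
(b): at (0,1,1,1) it gives 0, but f = 1 — eliminated.
(c): at (0,0,1,0) it gives 0, but f = 1 — eliminated.
(e): at (0,0,0,0) it gives 0, but f = 1 — eliminated.
(d) is the remaining candidate, and it agrees with f on all 16 inputs.

d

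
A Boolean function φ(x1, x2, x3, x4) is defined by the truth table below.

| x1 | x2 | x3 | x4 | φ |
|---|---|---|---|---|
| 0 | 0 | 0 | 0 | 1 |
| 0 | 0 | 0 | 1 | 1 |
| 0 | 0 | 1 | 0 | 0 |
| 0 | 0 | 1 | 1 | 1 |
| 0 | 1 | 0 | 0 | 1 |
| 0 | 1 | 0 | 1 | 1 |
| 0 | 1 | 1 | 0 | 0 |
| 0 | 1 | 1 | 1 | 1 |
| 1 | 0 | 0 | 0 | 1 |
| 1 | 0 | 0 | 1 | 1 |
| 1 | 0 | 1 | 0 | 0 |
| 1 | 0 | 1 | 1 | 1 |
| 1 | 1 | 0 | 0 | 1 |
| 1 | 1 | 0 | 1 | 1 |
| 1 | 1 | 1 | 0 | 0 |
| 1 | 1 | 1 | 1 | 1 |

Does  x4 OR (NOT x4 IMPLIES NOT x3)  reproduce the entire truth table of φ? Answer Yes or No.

Evaluate x4 OR (NOT x4 IMPLIES NOT x3) on each row and compare to φ:
  x1=0, x2=0, x3=0, x4=0: formula gives 1, φ = 1 ✓
  x1=0, x2=0, x3=0, x4=1: formula gives 1, φ = 1 ✓
  x1=0, x2=0, x3=1, x4=0: formula gives 0, φ = 0 ✓
  x1=0, x2=0, x3=1, x4=1: formula gives 1, φ = 1 ✓
  …and likewise for the remaining 12 rows.
No disagreement on any input; they are logically equivalent.

Yes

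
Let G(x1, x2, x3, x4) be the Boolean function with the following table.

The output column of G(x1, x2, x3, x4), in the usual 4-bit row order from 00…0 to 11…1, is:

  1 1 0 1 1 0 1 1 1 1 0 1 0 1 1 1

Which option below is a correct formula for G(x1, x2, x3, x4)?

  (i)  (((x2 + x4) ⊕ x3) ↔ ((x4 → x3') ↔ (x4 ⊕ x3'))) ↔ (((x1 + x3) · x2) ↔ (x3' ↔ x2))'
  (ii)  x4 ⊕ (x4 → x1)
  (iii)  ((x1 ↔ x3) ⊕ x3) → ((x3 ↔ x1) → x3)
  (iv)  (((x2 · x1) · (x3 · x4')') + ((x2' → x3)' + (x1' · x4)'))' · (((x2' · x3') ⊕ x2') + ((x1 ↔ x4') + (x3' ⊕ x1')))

i

(ii): at (0,0,1,0) it gives 1, but G = 0 — eliminated.
(iii): at (0,0,0,0) it gives 0, but G = 1 — eliminated.
(iv): at (0,0,0,0) it gives 0, but G = 1 — eliminated.
That leaves (i). Evaluating it on every row reproduces the table of G exactly.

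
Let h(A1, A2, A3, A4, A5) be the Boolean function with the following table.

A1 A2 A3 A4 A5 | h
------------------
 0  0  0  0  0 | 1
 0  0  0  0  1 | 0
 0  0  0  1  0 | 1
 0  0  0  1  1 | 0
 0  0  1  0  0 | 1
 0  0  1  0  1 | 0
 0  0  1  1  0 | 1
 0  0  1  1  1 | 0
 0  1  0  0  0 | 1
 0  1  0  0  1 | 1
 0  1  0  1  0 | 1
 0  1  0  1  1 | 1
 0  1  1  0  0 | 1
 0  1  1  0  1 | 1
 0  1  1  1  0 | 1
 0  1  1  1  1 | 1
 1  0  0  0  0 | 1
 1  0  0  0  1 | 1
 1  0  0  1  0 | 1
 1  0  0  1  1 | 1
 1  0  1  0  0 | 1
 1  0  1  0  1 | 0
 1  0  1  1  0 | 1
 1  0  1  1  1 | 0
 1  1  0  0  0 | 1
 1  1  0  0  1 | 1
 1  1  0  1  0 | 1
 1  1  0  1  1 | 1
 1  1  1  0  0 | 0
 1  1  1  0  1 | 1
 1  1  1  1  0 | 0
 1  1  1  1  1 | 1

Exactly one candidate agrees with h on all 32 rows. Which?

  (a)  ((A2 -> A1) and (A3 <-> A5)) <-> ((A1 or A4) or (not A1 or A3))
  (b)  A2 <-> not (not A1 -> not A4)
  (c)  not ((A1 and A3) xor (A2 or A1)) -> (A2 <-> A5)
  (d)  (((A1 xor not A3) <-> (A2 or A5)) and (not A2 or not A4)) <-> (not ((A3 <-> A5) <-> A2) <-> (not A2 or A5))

c

(a) disagrees with h on (0,0,1,0,0) (formula → 0, table → 1); rule it out.
(b) disagrees with h on (0,0,0,0,1) (formula → 1, table → 0); rule it out.
(d) disagrees with h on (0,0,0,0,0) (formula → 0, table → 1); rule it out.
(c) is the remaining candidate, and it agrees with h on all 32 inputs.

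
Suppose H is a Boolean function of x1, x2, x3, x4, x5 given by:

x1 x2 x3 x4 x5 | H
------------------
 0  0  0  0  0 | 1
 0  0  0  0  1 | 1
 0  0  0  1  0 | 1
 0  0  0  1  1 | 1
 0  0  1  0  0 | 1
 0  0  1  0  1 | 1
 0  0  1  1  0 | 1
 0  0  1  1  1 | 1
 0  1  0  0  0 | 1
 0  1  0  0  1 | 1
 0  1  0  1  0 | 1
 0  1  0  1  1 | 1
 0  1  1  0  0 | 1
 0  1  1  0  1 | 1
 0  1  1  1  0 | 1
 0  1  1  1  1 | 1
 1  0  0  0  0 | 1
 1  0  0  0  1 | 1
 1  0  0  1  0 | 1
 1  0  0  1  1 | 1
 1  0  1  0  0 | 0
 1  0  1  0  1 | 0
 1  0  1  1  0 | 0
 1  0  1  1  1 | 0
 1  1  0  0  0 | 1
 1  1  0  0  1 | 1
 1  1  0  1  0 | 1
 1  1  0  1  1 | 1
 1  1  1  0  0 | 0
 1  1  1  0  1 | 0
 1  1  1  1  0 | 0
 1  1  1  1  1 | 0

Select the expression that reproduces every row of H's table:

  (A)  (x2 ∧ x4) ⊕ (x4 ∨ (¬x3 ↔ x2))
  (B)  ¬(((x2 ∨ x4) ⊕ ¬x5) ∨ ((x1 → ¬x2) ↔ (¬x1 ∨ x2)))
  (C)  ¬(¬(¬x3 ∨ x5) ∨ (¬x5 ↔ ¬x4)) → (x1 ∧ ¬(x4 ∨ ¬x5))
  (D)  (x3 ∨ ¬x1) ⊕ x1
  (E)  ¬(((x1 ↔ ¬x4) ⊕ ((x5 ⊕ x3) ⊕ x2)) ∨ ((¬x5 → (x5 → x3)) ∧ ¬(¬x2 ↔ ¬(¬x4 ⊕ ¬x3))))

D

(A) disagrees with H on (0,0,0,0,0) (formula → 0, table → 1); rule it out.
(B) disagrees with H on (0,0,0,0,0) (formula → 0, table → 1); rule it out.
(C) disagrees with H on (0,0,0,0,1) (formula → 0, table → 1); rule it out.
(E) disagrees with H on (0,0,0,0,1) (formula → 0, table → 1); rule it out.
That leaves (D). Evaluating it on every row reproduces the table of H exactly.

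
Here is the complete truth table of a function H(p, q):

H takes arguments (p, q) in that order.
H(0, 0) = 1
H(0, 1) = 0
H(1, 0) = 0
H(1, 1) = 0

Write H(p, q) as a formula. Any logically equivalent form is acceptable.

H(p, q) = ~(p | q)

The output is 1 only when every input is 0 — NOR of all inputs.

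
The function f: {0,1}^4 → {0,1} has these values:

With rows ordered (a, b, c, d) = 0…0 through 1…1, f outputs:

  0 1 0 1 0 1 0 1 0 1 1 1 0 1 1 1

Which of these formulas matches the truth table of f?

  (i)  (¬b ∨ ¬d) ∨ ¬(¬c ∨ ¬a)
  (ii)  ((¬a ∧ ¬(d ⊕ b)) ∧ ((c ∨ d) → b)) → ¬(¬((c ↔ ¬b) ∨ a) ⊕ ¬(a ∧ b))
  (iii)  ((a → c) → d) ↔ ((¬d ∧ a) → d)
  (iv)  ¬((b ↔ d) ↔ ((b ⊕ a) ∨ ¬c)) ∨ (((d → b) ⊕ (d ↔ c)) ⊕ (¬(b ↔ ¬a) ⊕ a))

(i) fails at (0,0,0,0): the formula yields 1, f is 0.
(ii) fails at (0,0,0,0): the formula yields 1, f is 0.
(iv) fails at (0,0,0,0): the formula yields 1, f is 0.
That leaves (iii). Evaluating it on every row reproduces the table of f exactly.

iii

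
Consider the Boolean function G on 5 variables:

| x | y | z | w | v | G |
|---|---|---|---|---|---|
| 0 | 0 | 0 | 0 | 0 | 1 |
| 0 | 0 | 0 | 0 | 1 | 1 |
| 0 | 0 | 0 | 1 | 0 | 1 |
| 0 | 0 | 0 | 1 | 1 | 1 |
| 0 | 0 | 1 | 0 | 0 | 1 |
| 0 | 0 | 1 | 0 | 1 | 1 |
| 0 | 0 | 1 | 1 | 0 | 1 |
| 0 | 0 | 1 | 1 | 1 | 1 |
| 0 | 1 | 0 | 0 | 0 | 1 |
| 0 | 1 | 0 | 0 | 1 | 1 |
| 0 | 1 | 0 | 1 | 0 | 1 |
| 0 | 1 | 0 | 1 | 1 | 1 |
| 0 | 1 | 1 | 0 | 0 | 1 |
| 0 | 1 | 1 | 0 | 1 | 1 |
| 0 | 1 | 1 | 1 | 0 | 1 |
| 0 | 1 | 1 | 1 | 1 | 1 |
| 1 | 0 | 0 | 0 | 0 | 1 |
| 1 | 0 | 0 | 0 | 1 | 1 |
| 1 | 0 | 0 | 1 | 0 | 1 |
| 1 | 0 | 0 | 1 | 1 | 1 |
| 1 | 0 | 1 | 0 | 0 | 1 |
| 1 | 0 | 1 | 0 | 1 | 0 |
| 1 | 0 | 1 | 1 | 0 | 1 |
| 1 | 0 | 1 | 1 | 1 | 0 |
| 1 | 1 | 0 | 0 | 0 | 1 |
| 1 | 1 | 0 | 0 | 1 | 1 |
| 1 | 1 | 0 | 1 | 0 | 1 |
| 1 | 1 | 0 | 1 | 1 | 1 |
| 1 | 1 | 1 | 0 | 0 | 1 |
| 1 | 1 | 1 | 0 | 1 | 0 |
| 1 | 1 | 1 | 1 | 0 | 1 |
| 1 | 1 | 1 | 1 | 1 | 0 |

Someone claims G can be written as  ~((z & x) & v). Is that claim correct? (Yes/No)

Yes

Check the formula against G row by row:
  x=0, y=0, z=0, w=0, v=0: formula gives 1, G = 1 ✓
  x=0, y=0, z=0, w=0, v=1: formula gives 1, G = 1 ✓
  x=0, y=0, z=0, w=1, v=0: formula gives 1, G = 1 ✓
  x=0, y=0, z=0, w=1, v=1: formula gives 1, G = 1 ✓
  … (the remaining 28 rows also agree.)
No disagreement on any input; they are logically equivalent.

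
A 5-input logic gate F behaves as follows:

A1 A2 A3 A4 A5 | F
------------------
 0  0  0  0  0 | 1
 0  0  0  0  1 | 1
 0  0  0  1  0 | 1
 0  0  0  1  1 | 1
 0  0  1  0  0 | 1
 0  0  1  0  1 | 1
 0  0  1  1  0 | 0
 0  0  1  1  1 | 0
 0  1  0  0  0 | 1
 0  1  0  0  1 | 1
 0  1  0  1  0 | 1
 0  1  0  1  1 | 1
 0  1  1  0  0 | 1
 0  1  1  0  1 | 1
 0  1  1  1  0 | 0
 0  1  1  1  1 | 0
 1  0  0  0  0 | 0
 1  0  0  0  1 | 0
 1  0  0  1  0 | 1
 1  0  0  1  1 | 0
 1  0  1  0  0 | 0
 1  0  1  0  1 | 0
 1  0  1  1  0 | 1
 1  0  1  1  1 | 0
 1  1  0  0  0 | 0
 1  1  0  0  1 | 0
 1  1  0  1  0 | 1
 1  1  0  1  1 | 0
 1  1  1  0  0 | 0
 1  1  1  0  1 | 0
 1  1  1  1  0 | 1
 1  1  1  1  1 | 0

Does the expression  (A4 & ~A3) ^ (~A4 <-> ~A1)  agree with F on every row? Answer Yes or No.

No

Check the formula against F row by row:
  A1=0, A2=0, A3=0, A4=0, A5=0: formula gives 1, F = 1 ✓
  A1=0, A2=0, A3=0, A4=0, A5=1: formula gives 1, F = 1 ✓
  A1=0, A2=0, A3=0, A4=1, A5=0: formula gives 1, F = 1 ✓
  A1=0, A2=0, A3=0, A4=1, A5=1: formula gives 1, F = 1 ✓
  …
  A1=1, A2=0, A3=0, A4=1, A5=0: formula gives 0, but F = 1 ✗
Row (1,0,0,1,0) is a counterexample, so the formula is not equivalent to F.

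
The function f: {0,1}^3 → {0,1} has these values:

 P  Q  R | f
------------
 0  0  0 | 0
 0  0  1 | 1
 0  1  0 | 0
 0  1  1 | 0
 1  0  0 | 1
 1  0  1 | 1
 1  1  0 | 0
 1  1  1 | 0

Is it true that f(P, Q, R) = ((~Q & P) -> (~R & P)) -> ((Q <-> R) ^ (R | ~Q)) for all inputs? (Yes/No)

No

Test each input against both f and the formula:
  P=0, Q=0, R=0: formula gives 0, f = 0 ✓
  P=0, Q=0, R=1: formula gives 1, f = 1 ✓
  P=0, Q=1, R=0: formula gives 0, f = 0 ✓
  P=0, Q=1, R=1: formula gives 0, f = 0 ✓
  P=1, Q=0, R=0: formula gives 0, but f = 1 ✗
Row (1,0,0) is a counterexample, so the formula is not equivalent to f.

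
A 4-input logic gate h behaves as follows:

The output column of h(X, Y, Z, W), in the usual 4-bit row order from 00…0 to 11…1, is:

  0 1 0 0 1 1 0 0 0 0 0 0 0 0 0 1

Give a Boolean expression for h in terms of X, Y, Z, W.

h(X, Y, Z, W) = (((((NOT X AND NOT Y) AND NOT Z) AND W) OR (((NOT X AND Y) AND NOT Z) AND NOT W)) OR (((NOT X AND Y) AND NOT Z) AND W)) OR (((X AND Y) AND Z) AND W)

The 1-rows are (0,0,0,1), (0,1,0,0), (0,1,0,1), (1,1,1,1). Each contributes one minterm — ¬X·¬Y·¬Z·W; ¬X·Y·¬Z·¬W; ¬X·Y·¬Z·W; X·Y·Z·W — and their disjunction is a sum-of-products form of h.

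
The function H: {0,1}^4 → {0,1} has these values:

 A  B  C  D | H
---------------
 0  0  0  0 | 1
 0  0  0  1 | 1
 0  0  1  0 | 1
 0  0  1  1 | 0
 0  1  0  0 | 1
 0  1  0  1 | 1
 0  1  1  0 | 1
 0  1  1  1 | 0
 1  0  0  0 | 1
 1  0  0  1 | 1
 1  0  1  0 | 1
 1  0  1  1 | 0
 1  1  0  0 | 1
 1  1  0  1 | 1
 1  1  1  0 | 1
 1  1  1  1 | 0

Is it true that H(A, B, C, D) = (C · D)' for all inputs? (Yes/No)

Evaluate (C · D)' on each row and compare to H:
  A=0, B=0, C=0, D=0: formula gives 1, H = 1 ✓
  A=0, B=0, C=0, D=1: formula gives 1, H = 1 ✓
  A=0, B=0, C=1, D=0: formula gives 1, H = 1 ✓
  A=0, B=0, C=1, D=1: formula gives 0, H = 0 ✓
  … (the remaining 12 rows also agree.)
Every row agrees, so the formula is equivalent.

Yes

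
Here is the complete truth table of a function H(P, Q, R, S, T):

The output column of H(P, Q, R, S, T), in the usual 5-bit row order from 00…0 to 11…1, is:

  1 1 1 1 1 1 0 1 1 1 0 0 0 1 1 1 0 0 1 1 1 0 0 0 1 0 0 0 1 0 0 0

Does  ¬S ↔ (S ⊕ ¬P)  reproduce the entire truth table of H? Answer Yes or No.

Test each input against both H and the formula:
  P=0, Q=0, R=0, S=0, T=0: formula gives 1, H = 1 ✓
  P=0, Q=0, R=0, S=0, T=1: formula gives 1, H = 1 ✓
  P=0, Q=0, R=0, S=1, T=0: formula gives 1, H = 1 ✓
  P=0, Q=0, R=0, S=1, T=1: formula gives 1, H = 1 ✓
  …
  P=0, Q=0, R=1, S=1, T=0: formula gives 1, but H = 0 ✗
Since they disagree at (0,0,1,1,0), the expression is not a correct formula for H.

No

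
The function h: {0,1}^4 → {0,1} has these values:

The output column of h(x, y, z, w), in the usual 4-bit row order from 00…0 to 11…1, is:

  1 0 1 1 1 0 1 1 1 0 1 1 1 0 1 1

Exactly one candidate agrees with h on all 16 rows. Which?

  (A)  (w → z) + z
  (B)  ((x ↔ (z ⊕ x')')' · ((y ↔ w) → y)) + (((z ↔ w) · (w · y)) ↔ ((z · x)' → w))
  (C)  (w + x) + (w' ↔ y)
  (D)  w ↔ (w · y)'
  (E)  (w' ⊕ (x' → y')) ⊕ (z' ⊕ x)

A

(B) disagrees with h on (1,0,1,0) (formula → 0, table → 1); rule it out.
(C) disagrees with h on (0,0,0,0) (formula → 0, table → 1); rule it out.
(D) disagrees with h on (0,0,0,0) (formula → 0, table → 1); rule it out.
(E) disagrees with h on (0,0,1,0) (formula → 0, table → 1); rule it out.
Only (A) survives; checking it on all 16 rows confirms it matches h.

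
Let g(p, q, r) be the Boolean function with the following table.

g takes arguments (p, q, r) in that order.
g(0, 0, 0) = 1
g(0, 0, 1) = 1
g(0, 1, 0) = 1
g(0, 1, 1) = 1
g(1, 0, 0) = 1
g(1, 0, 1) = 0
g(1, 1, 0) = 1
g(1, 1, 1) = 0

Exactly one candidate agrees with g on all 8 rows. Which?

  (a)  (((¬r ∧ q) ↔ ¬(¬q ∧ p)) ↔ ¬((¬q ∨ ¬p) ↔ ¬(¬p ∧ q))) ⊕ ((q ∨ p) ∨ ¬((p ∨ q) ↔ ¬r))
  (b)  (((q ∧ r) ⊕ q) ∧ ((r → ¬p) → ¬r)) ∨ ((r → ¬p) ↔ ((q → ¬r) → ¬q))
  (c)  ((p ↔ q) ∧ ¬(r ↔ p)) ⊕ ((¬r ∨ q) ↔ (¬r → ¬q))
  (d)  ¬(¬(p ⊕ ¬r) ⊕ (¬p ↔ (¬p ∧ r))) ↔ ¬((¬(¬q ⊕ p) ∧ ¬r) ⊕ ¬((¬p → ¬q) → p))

b

(a) disagrees with g on (0,0,0) (formula → 0, table → 1); rule it out.
(c) disagrees with g on (0,1,0) (formula → 0, table → 1); rule it out.
(d) disagrees with g on (0,0,0) (formula → 0, table → 1); rule it out.
That leaves (b). Evaluating it on every row reproduces the table of g exactly.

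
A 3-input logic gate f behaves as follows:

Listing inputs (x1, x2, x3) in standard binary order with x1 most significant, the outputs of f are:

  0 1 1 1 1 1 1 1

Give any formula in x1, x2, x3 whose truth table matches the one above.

The output is 1 whenever at least one input is 1 — the OR of all inputs.

f(x1, x2, x3) = (x1 | x2) | x3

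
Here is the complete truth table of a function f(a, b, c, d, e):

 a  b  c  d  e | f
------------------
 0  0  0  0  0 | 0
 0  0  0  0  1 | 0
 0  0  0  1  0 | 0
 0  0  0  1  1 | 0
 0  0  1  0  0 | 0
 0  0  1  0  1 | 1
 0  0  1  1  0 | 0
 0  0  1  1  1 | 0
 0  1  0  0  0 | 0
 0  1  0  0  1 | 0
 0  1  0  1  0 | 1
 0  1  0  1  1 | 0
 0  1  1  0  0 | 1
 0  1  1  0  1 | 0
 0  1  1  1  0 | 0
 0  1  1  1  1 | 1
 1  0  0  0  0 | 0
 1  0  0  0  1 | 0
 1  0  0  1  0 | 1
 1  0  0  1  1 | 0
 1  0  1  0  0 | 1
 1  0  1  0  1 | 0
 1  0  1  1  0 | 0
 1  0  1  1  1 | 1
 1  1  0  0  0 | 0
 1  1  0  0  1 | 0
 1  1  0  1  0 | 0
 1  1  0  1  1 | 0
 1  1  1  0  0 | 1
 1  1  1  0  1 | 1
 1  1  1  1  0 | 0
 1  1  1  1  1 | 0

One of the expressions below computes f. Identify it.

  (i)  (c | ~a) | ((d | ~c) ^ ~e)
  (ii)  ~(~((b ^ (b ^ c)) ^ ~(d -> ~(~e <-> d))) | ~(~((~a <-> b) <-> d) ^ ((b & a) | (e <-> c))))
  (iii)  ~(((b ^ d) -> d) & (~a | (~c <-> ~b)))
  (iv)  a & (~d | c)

(i) disagrees with f on (0,0,0,0,0) (formula → 1, table → 0); rule it out.
(iii) disagrees with f on (0,0,1,0,1) (formula → 0, table → 1); rule it out.
(iv) disagrees with f on (0,0,1,0,1) (formula → 0, table → 1); rule it out.
That leaves (ii). Evaluating it on every row reproduces the table of f exactly.

ii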